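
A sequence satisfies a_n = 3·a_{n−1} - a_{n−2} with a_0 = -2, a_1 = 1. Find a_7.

With companion matrix M = [[3, -1], [1, 0]], [a_n, a_{n−1}]ᵀ = M·[a_{n−1}, a_{n−2}]ᵀ, so [a_7, a_6]ᵀ = M⁶·[a_1, a_0]ᵀ.
M⁶ = [[377, -144], [144, -55]], giving [a_7, a_6]ᵀ = [[665], [254]].

665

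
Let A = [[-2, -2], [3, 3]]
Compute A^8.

[[-2, -2], [3, 3]]

A² = A (a projection; rank 1, trace 1), so A^8 = A.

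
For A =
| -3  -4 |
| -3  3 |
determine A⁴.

[[441, 0], [0, 441]]

A² = [[21, 0], [0, 21]]
A³ = [[-63, -84], [-63, 63]]
A⁴ = [[441, 0], [0, 441]]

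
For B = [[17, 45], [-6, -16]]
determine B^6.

tr B = 1 and det B = -2, so the characteristic polynomial is λ² − (1)λ + (-2) with roots -1 and 2.
Eigenvectors give P = [[5, 3], [-2, -1]] with P⁻¹ = [[-1, -3], [2, 5]], and B = P·diag(-1, 2)·P⁻¹.
Then B^6 = P·diag(1, 64)·P⁻¹ = [[5, 192], [-2, -64]] · [[-1, -3], [2, 5]] = [[379, 945], [-126, -314]].

[[379, 945], [-126, -314]]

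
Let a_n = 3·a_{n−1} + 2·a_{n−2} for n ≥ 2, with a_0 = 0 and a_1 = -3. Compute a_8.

-18837

With companion matrix B = [[3, 2], [1, 0]], [a_n, a_{n−1}]ᵀ = B·[a_{n−1}, a_{n−2}]ᵀ, so [a_8, a_7]ᵀ = B⁷·[a_1, a_0]ᵀ.
B⁷ = [[6279, 3526], [1763, 990]], giving [a_8, a_7]ᵀ = [[-18837], [-5289]].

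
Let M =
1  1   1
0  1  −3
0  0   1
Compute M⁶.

[[1, 6, −39], [0, 1, −18], [0, 0, 1]]

M = I + N where N = [[0, 1, 1], [0, 0, −3], [0, 0, 0]] is strictly upper-triangular, so N³ = 0.
(I + N)⁶ = I + 6·N + 15·N² = [[1, 6, −39], [0, 1, −18], [0, 0, 1]].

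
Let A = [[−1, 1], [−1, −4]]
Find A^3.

A^2 = [[0, −5], [5, 15]]
A^3 = [[5, 20], [−20, −55]]

[[5, 20], [−20, −55]]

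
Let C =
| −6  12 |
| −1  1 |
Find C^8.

[[25476, −75660], [6305, −18659]]

tr C = −5 and det C = 6, so the characteristic polynomial is λ² − (−5)λ + (6) with roots −2 and −3.
Eigenvectors give P = [[3, −4], [1, −1]] with P⁻¹ = [[−1, 4], [−1, 3]], and C = P·diag(−2, −3)·P⁻¹.
Then C^8 = P·diag(256, 6561)·P⁻¹ = [[768, −26244], [256, −6561]] · [[−1, 4], [−1, 3]] = [[25476, −75660], [6305, −18659]].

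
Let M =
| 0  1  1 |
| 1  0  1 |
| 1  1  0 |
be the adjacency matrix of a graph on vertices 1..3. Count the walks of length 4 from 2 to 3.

5

The number of length-4 walks from vertex 2 to vertex 3 is entry (2,3) of M⁴, where M is the adjacency matrix.
M² = [[2, 1, 1], [1, 2, 1], [1, 1, 2]]
M³ = [[2, 3, 3], [3, 2, 3], [3, 3, 2]]
M⁴ = [[6, 5, 5], [5, 6, 5], [5, 5, 6]]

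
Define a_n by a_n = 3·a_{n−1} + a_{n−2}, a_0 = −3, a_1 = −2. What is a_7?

−3458

With companion matrix Q = [[3, 1], [1, 0]], [a_n, a_{n−1}]ᵀ = Q·[a_{n−1}, a_{n−2}]ᵀ, so [a_7, a_6]ᵀ = Q⁶·[a_1, a_0]ᵀ.
Q⁶ = [[1189, 360], [360, 109]], giving [a_7, a_6]ᵀ = [[−3458], [−1047]].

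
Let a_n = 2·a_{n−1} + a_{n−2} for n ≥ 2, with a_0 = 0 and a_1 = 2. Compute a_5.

58

With companion matrix C = [[2, 1], [1, 0]], [a_n, a_{n−1}]ᵀ = C·[a_{n−1}, a_{n−2}]ᵀ, so [a_5, a_4]ᵀ = C^4·[a_1, a_0]ᵀ.
C^4 = [[29, 12], [12, 5]], giving [a_5, a_4]ᵀ = [[58], [24]].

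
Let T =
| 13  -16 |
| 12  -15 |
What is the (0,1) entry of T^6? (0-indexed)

tr T = -2 and det T = -3, so the characteristic polynomial is λ² − (-2)λ + (-3) with roots -3 and 1.
Eigenvectors give P = [[1, 4], [1, 3]] with P⁻¹ = [[-3, 4], [1, -1]], and T = P·diag(-3, 1)·P⁻¹.
Then T^6 = P·diag(729, 1)·P⁻¹ = [[729, 4], [729, 3]] · [[-3, 4], [1, -1]] = [[-2183, 2912], [-2184, 2913]].

2912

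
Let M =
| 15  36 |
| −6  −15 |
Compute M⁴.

[[81, 0], [0, 81]]

tr M = 0 and det M = −9, so the characteristic polynomial is λ² − (0)λ + (−9) with roots 3 and −3.
Eigenvectors give P = [[3, −2], [−1, 1]] with P⁻¹ = [[1, 2], [1, 3]], and M = P·diag(3, −3)·P⁻¹.
Then M⁴ = P·diag(81, 81)·P⁻¹ = [[243, −162], [−81, 81]] · [[1, 2], [1, 3]] = [[81, 0], [0, 81]].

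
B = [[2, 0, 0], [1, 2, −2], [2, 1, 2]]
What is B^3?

B^2 = [[4, 0, 0], [0, 2, −8], [9, 4, 2]]
B^3 = [[8, 0, 0], [−14, −4, −20], [26, 10, −4]]

[[8, 0, 0], [−14, −4, −20], [26, 10, −4]]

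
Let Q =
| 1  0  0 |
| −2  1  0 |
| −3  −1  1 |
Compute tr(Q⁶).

3

Q = I + N where N = [[0, 0, 0], [−2, 0, 0], [−3, −1, 0]] is strictly lower-triangular, so N³ = 0.
(I + N)⁶ = I + 6·N + 15·N² = [[1, 0, 0], [−12, 1, 0], [12, −6, 1]].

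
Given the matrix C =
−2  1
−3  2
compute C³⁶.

C² = I (check: tr C = 0 and det C = −1), so C³⁶ = I since 36 is even.

[[1, 0], [0, 1]]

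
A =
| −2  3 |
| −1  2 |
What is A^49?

A² = I (check: tr A = 0 and det A = −1), so A^49 = A since 49 is odd.

[[−2, 3], [−1, 2]]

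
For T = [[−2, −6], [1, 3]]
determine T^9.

T² = T (a projection; rank 1, trace 1), so T^9 = T.

[[−2, −6], [1, 3]]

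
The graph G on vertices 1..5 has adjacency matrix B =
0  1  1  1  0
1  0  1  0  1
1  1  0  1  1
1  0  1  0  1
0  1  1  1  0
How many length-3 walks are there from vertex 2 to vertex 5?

The number of length-3 walks from vertex 2 to vertex 5 is entry (2,5) of B³, where B is the adjacency matrix.
B² = [[3, 1, 2, 1, 3], [1, 3, 2, 3, 1], [2, 2, 4, 2, 2], [1, 3, 2, 3, 1], [3, 1, 2, 1, 3]]
B³ = [[4, 8, 8, 8, 4], [8, 4, 8, 4, 8], [8, 8, 8, 8, 8], [8, 4, 8, 4, 8], [4, 8, 8, 8, 4]]

8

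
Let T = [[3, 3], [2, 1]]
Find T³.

T² = [[15, 12], [8, 7]]
T³ = [[69, 57], [38, 31]]

[[69, 57], [38, 31]]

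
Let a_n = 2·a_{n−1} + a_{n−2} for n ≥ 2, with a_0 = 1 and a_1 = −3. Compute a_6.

−181

With companion matrix B = [[2, 1], [1, 0]], [a_n, a_{n−1}]ᵀ = B·[a_{n−1}, a_{n−2}]ᵀ, so [a_6, a_5]ᵀ = B^5·[a_1, a_0]ᵀ.
B^5 = [[70, 29], [29, 12]], giving [a_6, a_5]ᵀ = [[−181], [−75]].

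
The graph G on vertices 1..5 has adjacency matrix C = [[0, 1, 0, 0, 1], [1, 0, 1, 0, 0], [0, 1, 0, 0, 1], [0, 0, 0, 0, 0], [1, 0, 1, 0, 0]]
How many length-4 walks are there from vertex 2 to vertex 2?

The number of length-4 walks from vertex 2 to vertex 2 is entry (2,2) of C⁴, where C is the adjacency matrix.
C² = [[2, 0, 2, 0, 0], [0, 2, 0, 0, 2], [2, 0, 2, 0, 0], [0, 0, 0, 0, 0], [0, 2, 0, 0, 2]]
C³ = [[0, 4, 0, 0, 4], [4, 0, 4, 0, 0], [0, 4, 0, 0, 4], [0, 0, 0, 0, 0], [4, 0, 4, 0, 0]]
C⁴ = [[8, 0, 8, 0, 0], [0, 8, 0, 0, 8], [8, 0, 8, 0, 0], [0, 0, 0, 0, 0], [0, 8, 0, 0, 8]]

8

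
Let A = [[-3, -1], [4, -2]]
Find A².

[[5, 5], [-20, 0]]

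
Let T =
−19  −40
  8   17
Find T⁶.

tr T = −2 and det T = −3, so the characteristic polynomial is λ² − (−2)λ + (−3) with roots −3 and 1.
Eigenvectors give P = [[5, 2], [−2, −1]] with P⁻¹ = [[1, 2], [−2, −5]], and T = P·diag(−3, 1)·P⁻¹.
Then T⁶ = P·diag(729, 1)·P⁻¹ = [[3645, 2], [−1458, −1]] · [[1, 2], [−2, −5]] = [[3641, 7280], [−1456, −2911]].

[[3641, 7280], [−1456, −2911]]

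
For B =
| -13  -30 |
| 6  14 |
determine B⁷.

[[-517, -1290], [258, 644]]

tr B = 1 and det B = -2, so the characteristic polynomial is λ² − (1)λ + (-2) with roots -1 and 2.
Eigenvectors give P = [[5, -2], [-2, 1]] with P⁻¹ = [[1, 2], [2, 5]], and B = P·diag(-1, 2)·P⁻¹.
Then B⁷ = P·diag(-1, 128)·P⁻¹ = [[-5, -256], [2, 128]] · [[1, 2], [2, 5]] = [[-517, -1290], [258, 644]].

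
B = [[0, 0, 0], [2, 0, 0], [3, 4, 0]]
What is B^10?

B is strictly triangular, hence nilpotent: B^3 = 0, so B^10 = 0.

[[0, 0, 0], [0, 0, 0], [0, 0, 0]]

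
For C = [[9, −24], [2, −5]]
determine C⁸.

[[26241, −78720], [6560, −19679]]

tr C = 4 and det C = 3, so the characteristic polynomial is λ² − (4)λ + (3) with roots 1 and 3.
Eigenvectors give P = [[3, 4], [1, 1]] with P⁻¹ = [[−1, 4], [1, −3]], and C = P·diag(1, 3)·P⁻¹.
Then C⁸ = P·diag(1, 6561)·P⁻¹ = [[3, 26244], [1, 6561]] · [[−1, 4], [1, −3]] = [[26241, −78720], [6560, −19679]].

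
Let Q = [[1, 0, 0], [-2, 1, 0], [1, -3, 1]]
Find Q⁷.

[[1, 0, 0], [-14, 1, 0], [133, -21, 1]]

Q = I + N where N = [[0, 0, 0], [-2, 0, 0], [1, -3, 0]] is strictly lower-triangular, so N³ = 0.
(I + N)⁷ = I + 7·N + 21·N² = [[1, 0, 0], [-14, 1, 0], [133, -21, 1]].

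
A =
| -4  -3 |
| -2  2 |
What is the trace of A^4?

632

A^2 = [[22, 6], [4, 10]]
A^3 = [[-100, -54], [-36, 8]]
A^4 = [[508, 192], [128, 124]]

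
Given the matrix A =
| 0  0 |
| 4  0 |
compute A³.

A is strictly triangular, hence nilpotent: A² = 0, so A³ = 0.

[[0, 0], [0, 0]]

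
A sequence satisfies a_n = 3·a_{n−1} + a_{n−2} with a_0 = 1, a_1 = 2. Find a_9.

With companion matrix A = [[3, 1], [1, 0]], [a_n, a_{n−1}]ᵀ = A·[a_{n−1}, a_{n−2}]ᵀ, so [a_9, a_8]ᵀ = A⁸·[a_1, a_0]ᵀ.
A⁸ = [[12970, 3927], [3927, 1189]], giving [a_9, a_8]ᵀ = [[29867], [9043]].

29867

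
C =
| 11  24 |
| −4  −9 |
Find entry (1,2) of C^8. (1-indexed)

tr C = 2 and det C = −3, so the characteristic polynomial is λ² − (2)λ + (−3) with roots 3 and −1.
Eigenvectors give P = [[3, 2], [−1, −1]] with P⁻¹ = [[1, 2], [−1, −3]], and C = P·diag(3, −1)·P⁻¹.
Then C^8 = P·diag(6561, 1)·P⁻¹ = [[19683, 2], [−6561, −1]] · [[1, 2], [−1, −3]] = [[19681, 39360], [−6560, −13119]].

39360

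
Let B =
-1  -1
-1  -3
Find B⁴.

[[20, 48], [48, 116]]

B² = [[2, 4], [4, 10]]
B³ = [[-6, -14], [-14, -34]]
B⁴ = [[20, 48], [48, 116]]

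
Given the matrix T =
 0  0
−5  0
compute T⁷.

T is strictly triangular, hence nilpotent: T² = 0, so T⁷ = 0.

[[0, 0], [0, 0]]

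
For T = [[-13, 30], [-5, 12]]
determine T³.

tr T = -1 and det T = -6, so the characteristic polynomial is λ² − (-1)λ + (-6) with roots 2 and -3.
Eigenvectors give P = [[2, 3], [1, 1]] with P⁻¹ = [[-1, 3], [1, -2]], and T = P·diag(2, -3)·P⁻¹.
Then T³ = P·diag(8, -27)·P⁻¹ = [[16, -81], [8, -27]] · [[-1, 3], [1, -2]] = [[-97, 210], [-35, 78]].

[[-97, 210], [-35, 78]]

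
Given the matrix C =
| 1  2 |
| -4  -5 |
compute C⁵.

tr C = -4 and det C = 3, so the characteristic polynomial is λ² − (-4)λ + (3) with roots -1 and -3.
Eigenvectors give P = [[-1, -1], [1, 2]] with P⁻¹ = [[-2, -1], [1, 1]], and C = P·diag(-1, -3)·P⁻¹.
Then C⁵ = P·diag(-1, -243)·P⁻¹ = [[1, 243], [-1, -486]] · [[-2, -1], [1, 1]] = [[241, 242], [-484, -485]].

[[241, 242], [-484, -485]]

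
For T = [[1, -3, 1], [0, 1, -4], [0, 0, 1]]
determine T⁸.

[[1, -24, 344], [0, 1, -32], [0, 0, 1]]

T = I + N where N = [[0, -3, 1], [0, 0, -4], [0, 0, 0]] is strictly upper-triangular, so N³ = 0.
(I + N)⁸ = I + 8·N + 28·N² = [[1, -24, 344], [0, 1, -32], [0, 0, 1]].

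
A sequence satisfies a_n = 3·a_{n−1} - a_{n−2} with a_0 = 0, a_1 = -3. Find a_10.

-20295

With companion matrix M = [[3, -1], [1, 0]], [a_n, a_{n−1}]ᵀ = M·[a_{n−1}, a_{n−2}]ᵀ, so [a_10, a_9]ᵀ = M⁹·[a_1, a_0]ᵀ.
M⁹ = [[6765, -2584], [2584, -987]], giving [a_10, a_9]ᵀ = [[-20295], [-7752]].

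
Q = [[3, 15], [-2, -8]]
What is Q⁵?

[[1023, 3165], [-422, -1298]]

tr Q = -5 and det Q = 6, so the characteristic polynomial is λ² − (-5)λ + (6) with roots -3 and -2.
Eigenvectors give P = [[-5, -3], [2, 1]] with P⁻¹ = [[1, 3], [-2, -5]], and Q = P·diag(-3, -2)·P⁻¹.
Then Q⁵ = P·diag(-243, -32)·P⁻¹ = [[1215, 96], [-486, -32]] · [[1, 3], [-2, -5]] = [[1023, 3165], [-422, -1298]].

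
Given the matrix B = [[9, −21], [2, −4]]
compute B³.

tr B = 5 and det B = 6, so the characteristic polynomial is λ² − (5)λ + (6) with roots 2 and 3.
Eigenvectors give P = [[−3, −7], [−1, −2]] with P⁻¹ = [[2, −7], [−1, 3]], and B = P·diag(2, 3)·P⁻¹.
Then B³ = P·diag(8, 27)·P⁻¹ = [[−24, −189], [−8, −54]] · [[2, −7], [−1, 3]] = [[141, −399], [38, −106]].

[[141, −399], [38, −106]]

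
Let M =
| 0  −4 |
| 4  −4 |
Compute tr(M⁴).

M² = [[−16, 16], [−16, 0]]
M³ = [[64, 0], [0, 64]]
M⁴ = [[0, −256], [256, −256]]

−256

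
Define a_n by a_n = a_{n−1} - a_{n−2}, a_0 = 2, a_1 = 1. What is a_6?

2

With companion matrix A = [[1, -1], [1, 0]], [a_n, a_{n−1}]ᵀ = A·[a_{n−1}, a_{n−2}]ᵀ, so [a_6, a_5]ᵀ = A^5·[a_1, a_0]ᵀ.
A^5 = [[0, 1], [-1, 1]], giving [a_6, a_5]ᵀ = [[2], [1]].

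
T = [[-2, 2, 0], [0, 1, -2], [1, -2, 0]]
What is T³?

T² = [[4, -2, -4], [-2, 5, -2], [-2, 0, 4]]
T³ = [[-12, 14, 4], [2, 5, -10], [8, -12, 0]]

[[-12, 14, 4], [2, 5, -10], [8, -12, 0]]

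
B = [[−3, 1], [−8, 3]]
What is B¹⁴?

[[1, 0], [0, 1]]

B² = I (check: tr B = 0 and det B = −1), so B¹⁴ = I since 14 is even.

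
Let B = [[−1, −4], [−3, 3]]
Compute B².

[[13, −8], [−6, 21]]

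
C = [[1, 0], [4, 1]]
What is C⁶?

[[1, 0], [24, 1]]

C = I + N where N = [[0, 0], [4, 0]] is strictly lower-triangular, so N² = 0.
(I + N)⁶ = I + 6·N = [[1, 0], [24, 1]].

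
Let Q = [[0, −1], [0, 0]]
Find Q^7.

Q is strictly triangular, hence nilpotent: Q^2 = 0, so Q^7 = 0.

[[0, 0], [0, 0]]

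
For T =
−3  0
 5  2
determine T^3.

tr T = −1 and det T = −6, so the characteristic polynomial is λ² − (−1)λ + (−6) with roots 2 and −3.
Eigenvectors give P = [[0, 1], [1, −1]] with P⁻¹ = [[1, 1], [1, 0]], and T = P·diag(2, −3)·P⁻¹.
Then T^3 = P·diag(8, −27)·P⁻¹ = [[0, −27], [8, 27]] · [[1, 1], [1, 0]] = [[−27, 0], [35, 8]].

[[−27, 0], [35, 8]]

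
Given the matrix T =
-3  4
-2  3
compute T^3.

T² = I (check: tr T = 0 and det T = -1), so T^3 = T since 3 is odd.

[[-3, 4], [-2, 3]]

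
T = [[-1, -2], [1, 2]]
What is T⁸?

[[-1, -2], [1, 2]]

T² = T (a projection; rank 1, trace 1), so T⁸ = T.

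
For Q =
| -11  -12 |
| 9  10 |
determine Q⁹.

[[-2051, -2052], [1539, 1540]]

tr Q = -1 and det Q = -2, so the characteristic polynomial is λ² − (-1)λ + (-2) with roots 1 and -2.
Eigenvectors give P = [[1, -4], [-1, 3]] with P⁻¹ = [[-3, -4], [-1, -1]], and Q = P·diag(1, -2)·P⁻¹.
Then Q⁹ = P·diag(1, -512)·P⁻¹ = [[1, 2048], [-1, -1536]] · [[-3, -4], [-1, -1]] = [[-2051, -2052], [1539, 1540]].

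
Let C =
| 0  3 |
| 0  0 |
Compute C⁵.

[[0, 0], [0, 0]]

C is strictly triangular, hence nilpotent: C² = 0, so C⁵ = 0.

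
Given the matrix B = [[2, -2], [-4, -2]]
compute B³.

B² = [[12, 0], [0, 12]]
B³ = [[24, -24], [-48, -24]]

[[24, -24], [-48, -24]]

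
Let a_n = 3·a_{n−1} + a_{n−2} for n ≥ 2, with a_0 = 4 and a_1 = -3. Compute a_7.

With companion matrix A = [[3, 1], [1, 0]], [a_n, a_{n−1}]ᵀ = A·[a_{n−1}, a_{n−2}]ᵀ, so [a_7, a_6]ᵀ = A⁶·[a_1, a_0]ᵀ.
A⁶ = [[1189, 360], [360, 109]], giving [a_7, a_6]ᵀ = [[-2127], [-644]].

-2127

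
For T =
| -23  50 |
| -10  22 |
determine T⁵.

[[-1343, 2750], [-550, 1132]]

tr T = -1 and det T = -6, so the characteristic polynomial is λ² − (-1)λ + (-6) with roots -3 and 2.
Eigenvectors give P = [[5, 2], [2, 1]] with P⁻¹ = [[1, -2], [-2, 5]], and T = P·diag(-3, 2)·P⁻¹.
Then T⁵ = P·diag(-243, 32)·P⁻¹ = [[-1215, 64], [-486, 32]] · [[1, -2], [-2, 5]] = [[-1343, 2750], [-550, 1132]].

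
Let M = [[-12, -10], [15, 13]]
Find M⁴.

tr M = 1 and det M = -6, so the characteristic polynomial is λ² − (1)λ + (-6) with roots 3 and -2.
Eigenvectors give P = [[-2, -1], [3, 1]] with P⁻¹ = [[1, 1], [-3, -2]], and M = P·diag(3, -2)·P⁻¹.
Then M⁴ = P·diag(81, 16)·P⁻¹ = [[-162, -16], [243, 16]] · [[1, 1], [-3, -2]] = [[-114, -130], [195, 211]].

[[-114, -130], [195, 211]]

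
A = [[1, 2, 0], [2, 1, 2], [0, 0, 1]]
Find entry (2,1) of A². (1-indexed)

4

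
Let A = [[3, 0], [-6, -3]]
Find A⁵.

[[243, 0], [-486, -243]]

tr A = 0 and det A = -9, so the characteristic polynomial is λ² − (0)λ + (-9) with roots -3 and 3.
Eigenvectors give P = [[0, -1], [1, 1]] with P⁻¹ = [[1, 1], [-1, 0]], and A = P·diag(-3, 3)·P⁻¹.
Then A⁵ = P·diag(-243, 243)·P⁻¹ = [[0, -243], [-243, 243]] · [[1, 1], [-1, 0]] = [[243, 0], [-486, -243]].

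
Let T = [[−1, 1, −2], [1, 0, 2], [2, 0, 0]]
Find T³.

T² = [[−2, −1, 4], [3, 1, −2], [−2, 2, −4]]
T³ = [[9, −2, 2], [−6, 3, −4], [−4, −2, 8]]

[[9, −2, 2], [−6, 3, −4], [−4, −2, 8]]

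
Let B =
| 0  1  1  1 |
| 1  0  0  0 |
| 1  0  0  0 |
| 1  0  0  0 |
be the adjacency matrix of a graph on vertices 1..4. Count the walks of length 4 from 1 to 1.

The number of length-4 walks from vertex 1 to vertex 1 is entry (1,1) of B⁴, where B is the adjacency matrix.
B² = [[3, 0, 0, 0], [0, 1, 1, 1], [0, 1, 1, 1], [0, 1, 1, 1]]
B³ = [[0, 3, 3, 3], [3, 0, 0, 0], [3, 0, 0, 0], [3, 0, 0, 0]]
B⁴ = [[9, 0, 0, 0], [0, 3, 3, 3], [0, 3, 3, 3], [0, 3, 3, 3]]

9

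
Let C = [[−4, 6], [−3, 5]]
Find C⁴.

[[−14, 30], [−15, 31]]

tr C = 1 and det C = −2, so the characteristic polynomial is λ² − (1)λ + (−2) with roots −1 and 2.
Eigenvectors give P = [[2, −1], [1, −1]] with P⁻¹ = [[1, −1], [1, −2]], and C = P·diag(−1, 2)·P⁻¹.
Then C⁴ = P·diag(1, 16)·P⁻¹ = [[2, −16], [1, −16]] · [[1, −1], [1, −2]] = [[−14, 30], [−15, 31]].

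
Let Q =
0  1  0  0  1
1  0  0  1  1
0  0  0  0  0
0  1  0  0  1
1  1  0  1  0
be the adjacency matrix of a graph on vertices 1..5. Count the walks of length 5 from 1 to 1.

18

The number of length-5 walks from vertex 1 to vertex 1 is entry (1,1) of Q⁵, where Q is the adjacency matrix.
Q² = [[2, 1, 0, 2, 1], [1, 3, 0, 1, 2], [0, 0, 0, 0, 0], [2, 1, 0, 2, 1], [1, 2, 0, 1, 3]]
Q³ = [[2, 5, 0, 2, 5], [5, 4, 0, 5, 5], [0, 0, 0, 0, 0], [2, 5, 0, 2, 5], [5, 5, 0, 5, 4]]
Q⁴ = [[10, 9, 0, 10, 9], [9, 15, 0, 9, 14], [0, 0, 0, 0, 0], [10, 9, 0, 10, 9], [9, 14, 0, 9, 15]]
Q⁵ = [[18, 29, 0, 18, 29], [29, 32, 0, 29, 33], [0, 0, 0, 0, 0], [18, 29, 0, 18, 29], [29, 33, 0, 29, 32]]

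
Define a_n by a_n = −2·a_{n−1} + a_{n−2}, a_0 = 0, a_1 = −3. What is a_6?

With companion matrix M = [[−2, 1], [1, 0]], [a_n, a_{n−1}]ᵀ = M·[a_{n−1}, a_{n−2}]ᵀ, so [a_6, a_5]ᵀ = M⁵·[a_1, a_0]ᵀ.
M⁵ = [[−70, 29], [29, −12]], giving [a_6, a_5]ᵀ = [[210], [−87]].

210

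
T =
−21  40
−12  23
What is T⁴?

tr T = 2 and det T = −3, so the characteristic polynomial is λ² − (2)λ + (−3) with roots 3 and −1.
Eigenvectors give P = [[−5, 2], [−3, 1]] with P⁻¹ = [[1, −2], [3, −5]], and T = P·diag(3, −1)·P⁻¹.
Then T⁴ = P·diag(81, 1)·P⁻¹ = [[−405, 2], [−243, 1]] · [[1, −2], [3, −5]] = [[−399, 800], [−240, 481]].

[[−399, 800], [−240, 481]]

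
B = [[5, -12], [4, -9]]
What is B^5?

[[725, -1452], [484, -969]]

tr B = -4 and det B = 3, so the characteristic polynomial is λ² − (-4)λ + (3) with roots -3 and -1.
Eigenvectors give P = [[-3, 2], [-2, 1]] with P⁻¹ = [[1, -2], [2, -3]], and B = P·diag(-3, -1)·P⁻¹.
Then B^5 = P·diag(-243, -1)·P⁻¹ = [[729, -2], [486, -1]] · [[1, -2], [2, -3]] = [[725, -1452], [484, -969]].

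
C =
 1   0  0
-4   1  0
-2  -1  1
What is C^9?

[[1, 0, 0], [-36, 1, 0], [126, -9, 1]]

C = I + N where N = [[0, 0, 0], [-4, 0, 0], [-2, -1, 0]] is strictly lower-triangular, so N^3 = 0.
(I + N)^9 = I + 9·N + 36·N^2 = [[1, 0, 0], [-36, 1, 0], [126, -9, 1]].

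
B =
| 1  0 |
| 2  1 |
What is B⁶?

[[1, 0], [12, 1]]

B = I + N where N = [[0, 0], [2, 0]] is strictly lower-triangular, so N² = 0.
(I + N)⁶ = I + 6·N = [[1, 0], [12, 1]].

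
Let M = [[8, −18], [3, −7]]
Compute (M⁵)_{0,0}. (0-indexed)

tr M = 1 and det M = −2, so the characteristic polynomial is λ² − (1)λ + (−2) with roots −1 and 2.
Eigenvectors give P = [[2, 3], [1, 1]] with P⁻¹ = [[−1, 3], [1, −2]], and M = P·diag(−1, 2)·P⁻¹.
Then M⁵ = P·diag(−1, 32)·P⁻¹ = [[−2, 96], [−1, 32]] · [[−1, 3], [1, −2]] = [[98, −198], [33, −67]].

98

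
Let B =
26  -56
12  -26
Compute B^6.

[[64, 0], [0, 64]]

tr B = 0 and det B = -4, so the characteristic polynomial is λ² − (0)λ + (-4) with roots -2 and 2.
Eigenvectors give P = [[2, -7], [1, -3]] with P⁻¹ = [[-3, 7], [-1, 2]], and B = P·diag(-2, 2)·P⁻¹.
Then B^6 = P·diag(64, 64)·P⁻¹ = [[128, -448], [64, -192]] · [[-3, 7], [-1, 2]] = [[64, 0], [0, 64]].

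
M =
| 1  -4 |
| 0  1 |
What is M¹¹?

[[1, -44], [0, 1]]

M = I + N where N = [[0, -4], [0, 0]] is strictly upper-triangular, so N² = 0.
(I + N)¹¹ = I + 11·N = [[1, -44], [0, 1]].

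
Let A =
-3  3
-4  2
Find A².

[[-3, -3], [4, -8]]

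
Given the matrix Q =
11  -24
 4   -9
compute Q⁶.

tr Q = 2 and det Q = -3, so the characteristic polynomial is λ² − (2)λ + (-3) with roots -1 and 3.
Eigenvectors give P = [[2, 3], [1, 1]] with P⁻¹ = [[-1, 3], [1, -2]], and Q = P·diag(-1, 3)·P⁻¹.
Then Q⁶ = P·diag(1, 729)·P⁻¹ = [[2, 2187], [1, 729]] · [[-1, 3], [1, -2]] = [[2185, -4368], [728, -1455]].

[[2185, -4368], [728, -1455]]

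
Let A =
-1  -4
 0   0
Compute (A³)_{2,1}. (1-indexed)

0

A² = [[1, 4], [0, 0]]
A³ = [[-1, -4], [0, 0]]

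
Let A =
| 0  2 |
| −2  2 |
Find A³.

[[−8, 0], [0, −8]]

A² = [[−4, 4], [−4, 0]]
A³ = [[−8, 0], [0, −8]]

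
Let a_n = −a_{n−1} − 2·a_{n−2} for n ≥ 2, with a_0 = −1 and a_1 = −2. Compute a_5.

8

With companion matrix A = [[−1, −2], [1, 0]], [a_n, a_{n−1}]ᵀ = A·[a_{n−1}, a_{n−2}]ᵀ, so [a_5, a_4]ᵀ = A⁴·[a_1, a_0]ᵀ.
A⁴ = [[−1, −6], [3, 2]], giving [a_5, a_4]ᵀ = [[8], [−8]].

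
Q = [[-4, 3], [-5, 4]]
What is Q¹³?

[[-4, 3], [-5, 4]]

Q² = I (check: tr Q = 0 and det Q = -1), so Q¹³ = Q since 13 is odd.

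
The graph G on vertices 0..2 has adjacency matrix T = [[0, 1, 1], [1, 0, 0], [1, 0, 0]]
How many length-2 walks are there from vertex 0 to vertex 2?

0

The number of length-2 walks from vertex 0 to vertex 2 is entry (0,2) of T², where T is the adjacency matrix.
T² = [[2, 0, 0], [0, 1, 1], [0, 1, 1]]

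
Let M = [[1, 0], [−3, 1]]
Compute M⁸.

[[1, 0], [−24, 1]]

M = I + N where N = [[0, 0], [−3, 0]] is strictly lower-triangular, so N² = 0.
(I + N)⁸ = I + 8·N = [[1, 0], [−24, 1]].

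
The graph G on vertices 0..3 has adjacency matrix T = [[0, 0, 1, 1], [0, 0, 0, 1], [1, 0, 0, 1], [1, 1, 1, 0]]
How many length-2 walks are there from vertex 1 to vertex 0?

1

The number of length-2 walks from vertex 1 to vertex 0 is entry (1,0) of T², where T is the adjacency matrix.
T² = [[2, 1, 1, 1], [1, 1, 1, 0], [1, 1, 2, 1], [1, 0, 1, 3]]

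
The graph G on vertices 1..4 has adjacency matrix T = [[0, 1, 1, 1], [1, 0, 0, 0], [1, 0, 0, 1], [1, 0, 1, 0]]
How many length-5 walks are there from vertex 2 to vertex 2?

2

The number of length-5 walks from vertex 2 to vertex 2 is entry (2,2) of T⁵, where T is the adjacency matrix.
T² = [[3, 0, 1, 1], [0, 1, 1, 1], [1, 1, 2, 1], [1, 1, 1, 2]]
T³ = [[2, 3, 4, 4], [3, 0, 1, 1], [4, 1, 2, 3], [4, 1, 3, 2]]
T⁴ = [[11, 2, 6, 6], [2, 3, 4, 4], [6, 4, 7, 6], [6, 4, 6, 7]]
T⁵ = [[14, 11, 17, 17], [11, 2, 6, 6], [17, 6, 12, 13], [17, 6, 13, 12]]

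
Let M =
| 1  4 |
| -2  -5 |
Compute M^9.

tr M = -4 and det M = 3, so the characteristic polynomial is λ² − (-4)λ + (3) with roots -3 and -1.
Eigenvectors give P = [[-1, 2], [1, -1]] with P⁻¹ = [[1, 2], [1, 1]], and M = P·diag(-3, -1)·P⁻¹.
Then M^9 = P·diag(-19683, -1)·P⁻¹ = [[19683, -2], [-19683, 1]] · [[1, 2], [1, 1]] = [[19681, 39364], [-19682, -39365]].

[[19681, 39364], [-19682, -39365]]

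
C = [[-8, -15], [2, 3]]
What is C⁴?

tr C = -5 and det C = 6, so the characteristic polynomial is λ² − (-5)λ + (6) with roots -2 and -3.
Eigenvectors give P = [[5, -3], [-2, 1]] with P⁻¹ = [[-1, -3], [-2, -5]], and C = P·diag(-2, -3)·P⁻¹.
Then C⁴ = P·diag(16, 81)·P⁻¹ = [[80, -243], [-32, 81]] · [[-1, -3], [-2, -5]] = [[406, 975], [-130, -309]].

[[406, 975], [-130, -309]]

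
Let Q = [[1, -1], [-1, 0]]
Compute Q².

[[2, -1], [-1, 1]]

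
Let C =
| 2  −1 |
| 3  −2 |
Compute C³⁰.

[[1, 0], [0, 1]]

C² = I (check: tr C = 0 and det C = −1), so C³⁰ = I since 30 is even.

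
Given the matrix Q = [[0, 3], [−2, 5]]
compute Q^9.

tr Q = 5 and det Q = 6, so the characteristic polynomial is λ² − (5)λ + (6) with roots 3 and 2.
Eigenvectors give P = [[1, 3], [1, 2]] with P⁻¹ = [[−2, 3], [1, −1]], and Q = P·diag(3, 2)·P⁻¹.
Then Q^9 = P·diag(19683, 512)·P⁻¹ = [[19683, 1536], [19683, 1024]] · [[−2, 3], [1, −1]] = [[−37830, 57513], [−38342, 58025]].

[[−37830, 57513], [−38342, 58025]]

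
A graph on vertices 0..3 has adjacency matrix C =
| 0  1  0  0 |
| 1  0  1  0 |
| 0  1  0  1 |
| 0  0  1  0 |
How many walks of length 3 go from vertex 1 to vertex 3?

0

The number of length-3 walks from vertex 1 to vertex 3 is entry (1,3) of C^3, where C is the adjacency matrix.
C^2 = [[1, 0, 1, 0], [0, 2, 0, 1], [1, 0, 2, 0], [0, 1, 0, 1]]
C^3 = [[0, 2, 0, 1], [2, 0, 3, 0], [0, 3, 0, 2], [1, 0, 2, 0]]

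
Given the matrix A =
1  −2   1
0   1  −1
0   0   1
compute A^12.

A = I + N where N = [[0, −2, 1], [0, 0, −1], [0, 0, 0]] is strictly upper-triangular, so N^3 = 0.
(I + N)^12 = I + 12·N + 66·N^2 = [[1, −24, 144], [0, 1, −12], [0, 0, 1]].

[[1, −24, 144], [0, 1, −12], [0, 0, 1]]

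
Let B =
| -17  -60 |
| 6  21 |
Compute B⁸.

tr B = 4 and det B = 3, so the characteristic polynomial is λ² − (4)λ + (3) with roots 3 and 1.
Eigenvectors give P = [[3, 10], [-1, -3]] with P⁻¹ = [[-3, -10], [1, 3]], and B = P·diag(3, 1)·P⁻¹.
Then B⁸ = P·diag(6561, 1)·P⁻¹ = [[19683, 10], [-6561, -3]] · [[-3, -10], [1, 3]] = [[-59039, -196800], [19680, 65601]].

[[-59039, -196800], [19680, 65601]]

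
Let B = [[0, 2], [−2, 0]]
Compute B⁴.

[[16, 0], [0, 16]]

B² = [[−4, 0], [0, −4]]
B³ = [[0, −8], [8, 0]]
B⁴ = [[16, 0], [0, 16]]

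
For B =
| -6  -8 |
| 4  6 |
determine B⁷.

[[-384, -512], [256, 384]]

tr B = 0 and det B = -4, so the characteristic polynomial is λ² − (0)λ + (-4) with roots 2 and -2.
Eigenvectors give P = [[1, -2], [-1, 1]] with P⁻¹ = [[-1, -2], [-1, -1]], and B = P·diag(2, -2)·P⁻¹.
Then B⁷ = P·diag(128, -128)·P⁻¹ = [[128, 256], [-128, -128]] · [[-1, -2], [-1, -1]] = [[-384, -512], [256, 384]].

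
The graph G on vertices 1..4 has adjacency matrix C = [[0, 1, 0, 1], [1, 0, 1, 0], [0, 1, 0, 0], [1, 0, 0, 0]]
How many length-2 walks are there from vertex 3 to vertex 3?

1

The number of length-2 walks from vertex 3 to vertex 3 is entry (3,3) of C², where C is the adjacency matrix.
C² = [[2, 0, 1, 0], [0, 2, 0, 1], [1, 0, 1, 0], [0, 1, 0, 1]]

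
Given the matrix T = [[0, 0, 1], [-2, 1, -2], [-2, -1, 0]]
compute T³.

T² = [[-2, -1, 0], [2, 3, -4], [2, -1, 0]]
T³ = [[2, -1, 0], [2, 7, -4], [2, -1, 4]]

[[2, -1, 0], [2, 7, -4], [2, -1, 4]]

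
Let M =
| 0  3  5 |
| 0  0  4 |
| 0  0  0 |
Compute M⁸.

M is strictly triangular, hence nilpotent: M³ = 0, so M⁸ = 0.

[[0, 0, 0], [0, 0, 0], [0, 0, 0]]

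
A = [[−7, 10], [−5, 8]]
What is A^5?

tr A = 1 and det A = −6, so the characteristic polynomial is λ² − (1)λ + (−6) with roots 3 and −2.
Eigenvectors give P = [[−1, 2], [−1, 1]] with P⁻¹ = [[1, −2], [1, −1]], and A = P·diag(3, −2)·P⁻¹.
Then A^5 = P·diag(243, −32)·P⁻¹ = [[−243, −64], [−243, −32]] · [[1, −2], [1, −1]] = [[−307, 550], [−275, 518]].

[[−307, 550], [−275, 518]]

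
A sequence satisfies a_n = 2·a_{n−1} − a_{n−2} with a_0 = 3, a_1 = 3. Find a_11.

With companion matrix M = [[2, −1], [1, 0]], [a_n, a_{n−1}]ᵀ = M·[a_{n−1}, a_{n−2}]ᵀ, so [a_11, a_10]ᵀ = M^10·[a_1, a_0]ᵀ.
M^10 = [[11, −10], [10, −9]], giving [a_11, a_10]ᵀ = [[3], [3]].

3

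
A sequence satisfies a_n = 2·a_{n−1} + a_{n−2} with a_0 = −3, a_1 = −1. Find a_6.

−157

With companion matrix C = [[2, 1], [1, 0]], [a_n, a_{n−1}]ᵀ = C·[a_{n−1}, a_{n−2}]ᵀ, so [a_6, a_5]ᵀ = C^5·[a_1, a_0]ᵀ.
C^5 = [[70, 29], [29, 12]], giving [a_6, a_5]ᵀ = [[−157], [−65]].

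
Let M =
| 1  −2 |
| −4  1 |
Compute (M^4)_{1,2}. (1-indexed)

−72

M^2 = [[9, −4], [−8, 9]]
M^3 = [[25, −22], [−44, 25]]
M^4 = [[113, −72], [−144, 113]]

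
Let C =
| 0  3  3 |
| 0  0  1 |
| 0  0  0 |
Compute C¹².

[[0, 0, 0], [0, 0, 0], [0, 0, 0]]

C is strictly triangular, hence nilpotent: C³ = 0, so C¹² = 0.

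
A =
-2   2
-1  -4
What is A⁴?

[[-68, -192], [96, 124]]

A² = [[2, -12], [6, 14]]
A³ = [[8, 52], [-26, -44]]
A⁴ = [[-68, -192], [96, 124]]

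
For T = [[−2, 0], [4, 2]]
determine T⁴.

[[16, 0], [0, 16]]

T² = [[4, 0], [0, 4]]
T³ = [[−8, 0], [16, 8]]
T⁴ = [[16, 0], [0, 16]]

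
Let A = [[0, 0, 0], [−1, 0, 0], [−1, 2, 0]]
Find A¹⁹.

A is strictly triangular, hence nilpotent: A³ = 0, so A¹⁹ = 0.

[[0, 0, 0], [0, 0, 0], [0, 0, 0]]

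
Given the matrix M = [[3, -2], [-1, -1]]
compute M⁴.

M² = [[11, -4], [-2, 3]]
M³ = [[37, -18], [-9, 1]]
M⁴ = [[129, -56], [-28, 17]]

[[129, -56], [-28, 17]]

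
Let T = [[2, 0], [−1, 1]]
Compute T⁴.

tr T = 3 and det T = 2, so the characteristic polynomial is λ² − (3)λ + (2) with roots 2 and 1.
Eigenvectors give P = [[−1, 0], [1, 1]] with P⁻¹ = [[−1, 0], [1, 1]], and T = P·diag(2, 1)·P⁻¹.
Then T⁴ = P·diag(16, 1)·P⁻¹ = [[−16, 0], [16, 1]] · [[−1, 0], [1, 1]] = [[16, 0], [−15, 1]].

[[16, 0], [−15, 1]]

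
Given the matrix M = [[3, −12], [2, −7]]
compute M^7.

[[4371, −13116], [2186, −6559]]

tr M = −4 and det M = 3, so the characteristic polynomial is λ² − (−4)λ + (3) with roots −3 and −1.
Eigenvectors give P = [[−2, 3], [−1, 1]] with P⁻¹ = [[1, −3], [1, −2]], and M = P·diag(−3, −1)·P⁻¹.
Then M^7 = P·diag(−2187, −1)·P⁻¹ = [[4374, −3], [2187, −1]] · [[1, −3], [1, −2]] = [[4371, −13116], [2186, −6559]].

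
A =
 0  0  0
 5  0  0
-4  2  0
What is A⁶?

[[0, 0, 0], [0, 0, 0], [0, 0, 0]]

A is strictly triangular, hence nilpotent: A³ = 0, so A⁶ = 0.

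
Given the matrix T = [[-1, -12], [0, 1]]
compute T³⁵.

[[-1, -12], [0, 1]]

T² = I (check: tr T = 0 and det T = -1), so T³⁵ = T since 35 is odd.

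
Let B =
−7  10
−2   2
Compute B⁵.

tr B = −5 and det B = 6, so the characteristic polynomial is λ² − (−5)λ + (6) with roots −3 and −2.
Eigenvectors give P = [[5, −2], [2, −1]] with P⁻¹ = [[1, −2], [2, −5]], and B = P·diag(−3, −2)·P⁻¹.
Then B⁵ = P·diag(−243, −32)·P⁻¹ = [[−1215, 64], [−486, 32]] · [[1, −2], [2, −5]] = [[−1087, 2110], [−422, 812]].

[[−1087, 2110], [−422, 812]]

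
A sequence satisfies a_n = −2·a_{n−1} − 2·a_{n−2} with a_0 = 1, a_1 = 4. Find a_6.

40

With companion matrix M = [[−2, −2], [1, 0]], [a_n, a_{n−1}]ᵀ = M·[a_{n−1}, a_{n−2}]ᵀ, so [a_6, a_5]ᵀ = M⁵·[a_1, a_0]ᵀ.
M⁵ = [[8, 8], [−4, 0]], giving [a_6, a_5]ᵀ = [[40], [−16]].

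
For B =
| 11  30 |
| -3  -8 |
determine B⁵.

tr B = 3 and det B = 2, so the characteristic polynomial is λ² − (3)λ + (2) with roots 2 and 1.
Eigenvectors give P = [[10, -3], [-3, 1]] with P⁻¹ = [[1, 3], [3, 10]], and B = P·diag(2, 1)·P⁻¹.
Then B⁵ = P·diag(32, 1)·P⁻¹ = [[320, -3], [-96, 1]] · [[1, 3], [3, 10]] = [[311, 930], [-93, -278]].

[[311, 930], [-93, -278]]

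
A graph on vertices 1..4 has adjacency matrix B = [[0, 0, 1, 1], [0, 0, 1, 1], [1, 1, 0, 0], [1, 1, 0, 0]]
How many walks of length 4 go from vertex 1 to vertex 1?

The number of length-4 walks from vertex 1 to vertex 1 is entry (1,1) of B⁴, where B is the adjacency matrix.
B² = [[2, 2, 0, 0], [2, 2, 0, 0], [0, 0, 2, 2], [0, 0, 2, 2]]
B³ = [[0, 0, 4, 4], [0, 0, 4, 4], [4, 4, 0, 0], [4, 4, 0, 0]]
B⁴ = [[8, 8, 0, 0], [8, 8, 0, 0], [0, 0, 8, 8], [0, 0, 8, 8]]

8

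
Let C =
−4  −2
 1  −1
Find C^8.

[[12866, 12610], [−6305, −6049]]

tr C = −5 and det C = 6, so the characteristic polynomial is λ² − (−5)λ + (6) with roots −2 and −3.
Eigenvectors give P = [[−1, 2], [1, −1]] with P⁻¹ = [[1, 2], [1, 1]], and C = P·diag(−2, −3)·P⁻¹.
Then C^8 = P·diag(256, 6561)·P⁻¹ = [[−256, 13122], [256, −6561]] · [[1, 2], [1, 1]] = [[12866, 12610], [−6305, −6049]].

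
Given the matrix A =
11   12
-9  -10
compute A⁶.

[[253, 252], [-189, -188]]

tr A = 1 and det A = -2, so the characteristic polynomial is λ² − (1)λ + (-2) with roots 2 and -1.
Eigenvectors give P = [[4, -1], [-3, 1]] with P⁻¹ = [[1, 1], [3, 4]], and A = P·diag(2, -1)·P⁻¹.
Then A⁶ = P·diag(64, 1)·P⁻¹ = [[256, -1], [-192, 1]] · [[1, 1], [3, 4]] = [[253, 252], [-189, -188]].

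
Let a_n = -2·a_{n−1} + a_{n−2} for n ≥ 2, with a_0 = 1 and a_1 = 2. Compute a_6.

With companion matrix B = [[-2, 1], [1, 0]], [a_n, a_{n−1}]ᵀ = B·[a_{n−1}, a_{n−2}]ᵀ, so [a_6, a_5]ᵀ = B⁵·[a_1, a_0]ᵀ.
B⁵ = [[-70, 29], [29, -12]], giving [a_6, a_5]ᵀ = [[-111], [46]].

-111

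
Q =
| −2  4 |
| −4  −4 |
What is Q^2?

[[−12, −24], [24, 0]]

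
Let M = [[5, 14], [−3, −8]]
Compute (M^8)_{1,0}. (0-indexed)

tr M = −3 and det M = 2, so the characteristic polynomial is λ² − (−3)λ + (2) with roots −1 and −2.
Eigenvectors give P = [[7, −2], [−3, 1]] with P⁻¹ = [[1, 2], [3, 7]], and M = P·diag(−1, −2)·P⁻¹.
Then M^8 = P·diag(1, 256)·P⁻¹ = [[7, −512], [−3, 256]] · [[1, 2], [3, 7]] = [[−1529, −3570], [765, 1786]].

765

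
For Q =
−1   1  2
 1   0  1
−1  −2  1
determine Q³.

Q² = [[0, −5, 1], [−2, −1, 3], [−2, −3, −3]]
Q³ = [[−6, −2, −4], [−2, −8, −2], [2, 4, −10]]

[[−6, −2, −4], [−2, −8, −2], [2, 4, −10]]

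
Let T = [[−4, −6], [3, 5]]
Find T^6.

[[−62, −126], [63, 127]]

tr T = 1 and det T = −2, so the characteristic polynomial is λ² − (1)λ + (−2) with roots 2 and −1.
Eigenvectors give P = [[−1, −2], [1, 1]] with P⁻¹ = [[1, 2], [−1, −1]], and T = P·diag(2, −1)·P⁻¹.
Then T^6 = P·diag(64, 1)·P⁻¹ = [[−64, −2], [64, 1]] · [[1, 2], [−1, −1]] = [[−62, −126], [63, 127]].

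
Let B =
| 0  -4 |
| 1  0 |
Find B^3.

B^2 = [[-4, 0], [0, -4]]
B^3 = [[0, 16], [-4, 0]]

[[0, 16], [-4, 0]]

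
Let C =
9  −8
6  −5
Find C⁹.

[[78729, −78728], [59046, −59045]]

tr C = 4 and det C = 3, so the characteristic polynomial is λ² − (4)λ + (3) with roots 3 and 1.
Eigenvectors give P = [[−4, 1], [−3, 1]] with P⁻¹ = [[−1, 1], [−3, 4]], and C = P·diag(3, 1)·P⁻¹.
Then C⁹ = P·diag(19683, 1)·P⁻¹ = [[−78732, 1], [−59049, 1]] · [[−1, 1], [−3, 4]] = [[78729, −78728], [59046, −59045]].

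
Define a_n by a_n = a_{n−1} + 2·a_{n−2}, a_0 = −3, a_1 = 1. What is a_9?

With companion matrix A = [[1, 2], [1, 0]], [a_n, a_{n−1}]ᵀ = A·[a_{n−1}, a_{n−2}]ᵀ, so [a_9, a_8]ᵀ = A⁸·[a_1, a_0]ᵀ.
A⁸ = [[171, 170], [85, 86]], giving [a_9, a_8]ᵀ = [[−339], [−173]].

−339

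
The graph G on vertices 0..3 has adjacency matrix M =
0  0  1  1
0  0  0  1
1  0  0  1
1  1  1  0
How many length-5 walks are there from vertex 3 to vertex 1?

The number of length-5 walks from vertex 3 to vertex 1 is entry (3,1) of M⁵, where M is the adjacency matrix.
M² = [[2, 1, 1, 1], [1, 1, 1, 0], [1, 1, 2, 1], [1, 0, 1, 3]]
M³ = [[2, 1, 3, 4], [1, 0, 1, 3], [3, 1, 2, 4], [4, 3, 4, 2]]
M⁴ = [[7, 4, 6, 6], [4, 3, 4, 2], [6, 4, 7, 6], [6, 2, 6, 11]]
M⁵ = [[12, 6, 13, 17], [6, 2, 6, 11], [13, 6, 12, 17], [17, 11, 17, 14]]

11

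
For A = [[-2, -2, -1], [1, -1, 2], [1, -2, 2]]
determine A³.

A² = [[1, 8, -4], [-1, -5, 1], [-2, -4, -1]]
A³ = [[2, -2, 7], [-2, 5, -7], [-1, 10, -8]]

[[2, -2, 7], [-2, 5, -7], [-1, 10, -8]]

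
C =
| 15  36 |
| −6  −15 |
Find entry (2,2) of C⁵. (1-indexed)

tr C = 0 and det C = −9, so the characteristic polynomial is λ² − (0)λ + (−9) with roots 3 and −3.
Eigenvectors give P = [[−3, −2], [1, 1]] with P⁻¹ = [[−1, −2], [1, 3]], and C = P·diag(3, −3)·P⁻¹.
Then C⁵ = P·diag(243, −243)·P⁻¹ = [[−729, 486], [243, −243]] · [[−1, −2], [1, 3]] = [[1215, 2916], [−486, −1215]].

−1215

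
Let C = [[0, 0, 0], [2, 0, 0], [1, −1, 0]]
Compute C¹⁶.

[[0, 0, 0], [0, 0, 0], [0, 0, 0]]

C is strictly triangular, hence nilpotent: C³ = 0, so C¹⁶ = 0.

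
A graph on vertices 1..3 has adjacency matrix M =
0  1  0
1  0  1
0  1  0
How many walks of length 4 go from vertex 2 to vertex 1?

The number of length-4 walks from vertex 2 to vertex 1 is entry (2,1) of M^4, where M is the adjacency matrix.
M^2 = [[1, 0, 1], [0, 2, 0], [1, 0, 1]]
M^3 = [[0, 2, 0], [2, 0, 2], [0, 2, 0]]
M^4 = [[2, 0, 2], [0, 4, 0], [2, 0, 2]]

0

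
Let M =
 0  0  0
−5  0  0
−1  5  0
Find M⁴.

M is strictly triangular, hence nilpotent: M³ = 0, so M⁴ = 0.

[[0, 0, 0], [0, 0, 0], [0, 0, 0]]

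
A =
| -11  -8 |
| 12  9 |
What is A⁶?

[[2185, 1456], [-2184, -1455]]

tr A = -2 and det A = -3, so the characteristic polynomial is λ² − (-2)λ + (-3) with roots 1 and -3.
Eigenvectors give P = [[-2, -1], [3, 1]] with P⁻¹ = [[1, 1], [-3, -2]], and A = P·diag(1, -3)·P⁻¹.
Then A⁶ = P·diag(1, 729)·P⁻¹ = [[-2, -729], [3, 729]] · [[1, 1], [-3, -2]] = [[2185, 1456], [-2184, -1455]].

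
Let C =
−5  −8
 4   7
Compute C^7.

tr C = 2 and det C = −3, so the characteristic polynomial is λ² − (2)λ + (−3) with roots −1 and 3.
Eigenvectors give P = [[2, −1], [−1, 1]] with P⁻¹ = [[1, 1], [1, 2]], and C = P·diag(−1, 3)·P⁻¹.
Then C^7 = P·diag(−1, 2187)·P⁻¹ = [[−2, −2187], [1, 2187]] · [[1, 1], [1, 2]] = [[−2189, −4376], [2188, 4375]].

[[−2189, −4376], [2188, 4375]]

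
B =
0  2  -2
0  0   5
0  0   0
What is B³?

B is strictly triangular, hence nilpotent: B³ = 0, so B³ = 0.

[[0, 0, 0], [0, 0, 0], [0, 0, 0]]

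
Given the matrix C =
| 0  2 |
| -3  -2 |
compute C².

[[-6, -4], [6, -2]]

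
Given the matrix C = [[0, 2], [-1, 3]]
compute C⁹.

[[-510, 1022], [-511, 1023]]

tr C = 3 and det C = 2, so the characteristic polynomial is λ² − (3)λ + (2) with roots 2 and 1.
Eigenvectors give P = [[-1, 2], [-1, 1]] with P⁻¹ = [[1, -2], [1, -1]], and C = P·diag(2, 1)·P⁻¹.
Then C⁹ = P·diag(512, 1)·P⁻¹ = [[-512, 2], [-512, 1]] · [[1, -2], [1, -1]] = [[-510, 1022], [-511, 1023]].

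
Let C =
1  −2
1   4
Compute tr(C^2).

13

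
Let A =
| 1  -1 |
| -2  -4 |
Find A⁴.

A² = [[3, 3], [6, 18]]
A³ = [[-3, -15], [-30, -78]]
A⁴ = [[27, 63], [126, 342]]

[[27, 63], [126, 342]]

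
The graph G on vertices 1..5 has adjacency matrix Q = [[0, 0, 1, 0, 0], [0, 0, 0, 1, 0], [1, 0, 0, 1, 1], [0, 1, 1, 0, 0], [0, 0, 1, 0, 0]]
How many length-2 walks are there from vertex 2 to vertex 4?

0

The number of length-2 walks from vertex 2 to vertex 4 is entry (2,4) of Q², where Q is the adjacency matrix.
Q² = [[1, 0, 0, 1, 1], [0, 1, 1, 0, 0], [0, 1, 3, 0, 0], [1, 0, 0, 2, 1], [1, 0, 0, 1, 1]]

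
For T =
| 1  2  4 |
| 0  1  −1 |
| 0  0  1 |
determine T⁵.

[[1, 10, 0], [0, 1, −5], [0, 0, 1]]

T = I + N where N = [[0, 2, 4], [0, 0, −1], [0, 0, 0]] is strictly upper-triangular, so N³ = 0.
(I + N)⁵ = I + 5·N + 10·N² = [[1, 10, 0], [0, 1, −5], [0, 0, 1]].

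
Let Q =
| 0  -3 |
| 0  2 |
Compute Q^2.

[[0, -6], [0, 4]]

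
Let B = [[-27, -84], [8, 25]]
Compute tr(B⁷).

tr B = -2 and det B = -3, so the characteristic polynomial is λ² − (-2)λ + (-3) with roots 1 and -3.
Eigenvectors give P = [[3, 7], [-1, -2]] with P⁻¹ = [[-2, -7], [1, 3]], and B = P·diag(1, -3)·P⁻¹.
Then B⁷ = P·diag(1, -2187)·P⁻¹ = [[3, -15309], [-1, 4374]] · [[-2, -7], [1, 3]] = [[-15315, -45948], [4376, 13129]].

-2186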